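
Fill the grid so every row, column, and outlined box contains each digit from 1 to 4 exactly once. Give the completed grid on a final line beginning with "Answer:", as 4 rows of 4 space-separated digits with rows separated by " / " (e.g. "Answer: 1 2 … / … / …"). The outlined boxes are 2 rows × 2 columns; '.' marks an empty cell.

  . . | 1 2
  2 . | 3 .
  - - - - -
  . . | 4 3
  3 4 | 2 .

Step 1. [r2c2∈{1}] only 1 remains possible at r2c2 ⇒ r2c2=1.
Step 2. [r3c1∈{1}] r3c1's peers cover all but 1 ⇒ r3c1=1.
Step 3. [r3c2∈{2}] r3c2's peers cover all but 2. So r3c2=2.
Step 4. [r1c1∈{4}] r1c1 is down to just 4. So r1c1=4.
Step 5. [r1c2∈{3}] nothing but 3 survives at r1c2, so r1c2=3.
Step 6. [r4c4∈{1}] r4c4 has the single candidate 1, so r4c4=1.
Step 7. [r2c4∈{4}] r2c4 is down to just 4, so r2c4=4.

Answer: 4 3 1 2 / 2 1 3 4 / 1 2 4 3 / 3 4 2 1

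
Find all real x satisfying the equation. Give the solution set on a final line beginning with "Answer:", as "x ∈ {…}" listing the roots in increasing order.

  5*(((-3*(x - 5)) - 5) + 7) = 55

Step 1. [5*(((-3*(x - 5)) - 5) + 7) = 55] 5 out front; divide by 5 ⇒ div: ((-3*(x - 5)) - 5) + 7 = 11.
Step 2. [((-3*(x - 5)) - 5) + 7 = 11] the outer +7 inverts by subtracting 7 ⇒ sub: (-3*(x - 5)) - 5 = 4.
Step 3. [(-3*(x - 5)) - 5 = 4] -5 is outermost — add 5 both sides ⇒ sub: -3*(x - 5) = 9.
Step 4. [-3*(x - 5) = 9] -3 out front; divide by -3, so div: x - 5 = -3.
Step 5. [x - 5 = -3] 5 comes off first (add 5), so sub: x = 2.

Answer: x ∈ {2}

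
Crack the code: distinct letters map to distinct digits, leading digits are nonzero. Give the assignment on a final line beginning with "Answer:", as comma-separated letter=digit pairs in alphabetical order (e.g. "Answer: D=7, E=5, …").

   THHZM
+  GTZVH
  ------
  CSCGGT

Step 1. [col 1: M + H ≡ T (mod 10)] several values work for T in column 1 (M + H ≡ T (mod 10), carry-in 0); try T=6. So T=6.
Step 2. [C] adding two 5-digit numbers gives at most 5+1 digits, and here it does — C is that final carry and must be 1. So C=1.
Step 3. [col 1: M + H ≡ T (mod 10)] M=2 is one option consistent with column 1 (M + H ≡ T (mod 10), carry-in 0) — take it. So M=2.
Step 4. [col 1: M + H ≡ T (mod 10)] column 1: given M=2, T=6, carry-in 0, and digits 1,2,6 already taken and all letters distinct, M+H≡T (mod 10) forces H=4, so H=4.
Step 5. [col 2: Z + V ≡ G (mod 10)] column 2 (Z + V ≡ G (mod 10), carry-in 0) doesn't pin G yet; pick G=3 and continue ⇒ G=3.
Step 6. [col 2: Z + V ≡ G (mod 10)] column 2 (Z + V ≡ G (mod 10), carry-in 0) doesn't pin Z yet; pick Z=8 and continue. So Z=8.
Step 7. [col 2: Z + V ≡ G (mod 10)] in column 2 we have Z+V≡G with carry-in 0; given Z=8, G=3 and digits 1,2,3,4,6,8 already taken and all letters distinct, that pins V to 5 ⇒ V=5.
Step 8. [col 5: T + G ≡ S (mod 10)] from column 5 (T=6, G=3, carry-in 1, digits 1,2,3,4,5,6,8 already taken and all letters distinct): S must equal 0, so S=0.

Answer: C=1, G=3, H=4, M=2, S=0, T=6, V=5, Z=8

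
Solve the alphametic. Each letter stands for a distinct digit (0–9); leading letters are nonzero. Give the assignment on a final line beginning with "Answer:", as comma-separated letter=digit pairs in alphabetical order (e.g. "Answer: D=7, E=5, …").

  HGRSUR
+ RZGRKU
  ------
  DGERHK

Step 1. [col 1: R + U ≡ K (mod 10)] no forcing yet in column 1 (carry-in 0); U=7 is free and consistent — try it, so U=7.
Step 2. [col 1: R + U ≡ K (mod 10)] several values work for K in column 1 (R + U ≡ K (mod 10), carry-in 0); try K=8. So K=8.
Step 3. [col 1: R + U ≡ K (mod 10)] in column 1 we have R+U≡K with carry-in 0; given U=7, K=8 and digits 7,8 already taken and all letters distinct, that pins R to 1, so R=1.
Step 4. [col 2: U + K ≡ H (mod 10)] column 2 reads U+K+carry(0)=H with U=7, K=8; with digits 1,7,8 already taken and all letters distinct, the only value for H is 5. So H=5.
Step 5. [col 3: S + R ≡ R (mod 10)] column 3: given R=1, carry-in 1, and digits 1,5,7,8 already taken and all letters distinct, S+R≡R (mod 10) forces S=9, so S=9.
Step 6. [col 4: R + G ≡ E (mod 10)] column 4 (R + G ≡ E (mod 10), carry-in 1) doesn't pin E yet; pick E=4 and continue ⇒ E=4.
Step 7. [col 4: R + G ≡ E (mod 10)] column 4: given R=1, E=4, carry-in 1, and digits 1,4,5,7,8,9 already taken and all letters distinct, R+G≡E (mod 10) forces G=2 ⇒ G=2.
Step 8. [col 5: G + Z ≡ G (mod 10)] column 5 reads G+Z+carry(0)=G with G=2; with digits 1,2,4,5,7,8,9 already taken and all letters distinct, the only value for Z is 0 ⇒ Z=0.
Step 9. [col 6: H + R ≡ D (mod 10)] from column 6 (H=5, R=1, carry-in 0, digits 0,1,2,4,5,7,8,9 already taken and all letters distinct): D must equal 6 ⇒ D=6.

Answer: D=6, E=4, G=2, H=5, K=8, R=1, S=9, U=7, Z=0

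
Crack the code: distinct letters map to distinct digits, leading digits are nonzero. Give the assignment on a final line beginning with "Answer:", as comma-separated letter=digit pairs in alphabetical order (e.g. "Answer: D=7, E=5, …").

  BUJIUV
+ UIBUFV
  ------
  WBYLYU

Step 1. [col 1: V + V ≡ U (mod 10)] several values work for V in column 1 (V + V ≡ U (mod 10), carry-in 0); try V=1, so V=1.
Step 2. [col 1: V + V ≡ U (mod 10)] column 1: given V=1, carry-in 0, and digits 1 already taken and all letters distinct, V+V≡U (mod 10) forces U=2, so U=2.
Step 3. [col 2: U + F ≡ Y (mod 10)] F=3 is one option consistent with column 2 (U + F ≡ Y (mod 10), carry-in 0) — take it ⇒ F=3.
Step 4. [col 2: U + F ≡ Y (mod 10)] in column 2 we have U+F≡Y with carry-in 0; given U=2, F=3 and digits 1,2,3 already taken and all letters distinct, that pins Y to 5 ⇒ Y=5.
Step 5. [col 3: I + U ≡ L (mod 10)] column 3 (I + U ≡ L (mod 10), carry-in 0) doesn't pin L yet; pick L=6 and continue. So L=6.
Step 6. [col 3: I + U ≡ L (mod 10)] in column 3 we have I+U≡L with carry-in 0; given U=2, L=6 and digits 1,2,3,5,6 already taken and all letters distinct, that pins I to 4 ⇒ I=4.
Step 7. [col 4: J + B ≡ Y (mod 10)] J=8 is one option consistent with column 4 (J + B ≡ Y (mod 10), carry-in 0) — take it, so J=8.
Step 8. [col 4: J + B ≡ Y (mod 10)] column 4 reads J+B+carry(0)=Y with J=8, Y=5; with digits 1,2,3,4,5,6,8 already taken and all letters distinct, the only value for B is 7, so B=7.
Step 9. [col 6: B + U ≡ W (mod 10)] column 6 reads B+U+carry(0)=W with B=7, U=2; with digits 1,2,3,4,5,6,7,8 already taken and all letters distinct, the only value for W is 9 ⇒ W=9.

Answer: B=7, F=3, I=4, J=8, L=6, U=2, V=1, W=9, Y=5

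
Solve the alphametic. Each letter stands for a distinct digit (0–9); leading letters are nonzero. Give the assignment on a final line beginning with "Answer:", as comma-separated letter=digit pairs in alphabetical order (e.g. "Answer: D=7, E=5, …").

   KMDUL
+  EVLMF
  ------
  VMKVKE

Step 1. [col 1: L + F ≡ E (mod 10)] several values work for L in column 1 (L + F ≡ E (mod 10), carry-in 0); try L=5, so L=5.
Step 2. [V] the sum has 6 digits but both addends have 5; that extra leading digit V is the final carry, namely 1 ⇒ V=1.
Step 3. [col 1: L + F ≡ E (mod 10)] no forcing yet in column 1 (carry-in 0); F=3 is free and consistent — try it, so F=3.
Step 4. [col 1: L + F ≡ E (mod 10)] column 1: given L=5, F=3, carry-in 0, and digits 1,3,5 already taken and all letters distinct, L+F≡E (mod 10) forces E=8. So E=8.
Step 5. [col 2: U + M ≡ K (mod 10)] column 2 (U + M ≡ K (mod 10), carry-in 0) doesn't pin U yet; pick U=2 and continue ⇒ U=2.
Step 6. [col 2: U + M ≡ K (mod 10)] several values work for M in column 2 (U + M ≡ K (mod 10), carry-in 0); try M=7 ⇒ M=7.
Step 7. [col 2: U + M ≡ K (mod 10)] column 2: given U=2, M=7, carry-in 0, and digits 1,2,3,5,7,8 already taken and all letters distinct, U+M≡K (mod 10) forces K=9 ⇒ K=9.
Step 8. [col 3: D + L ≡ V (mod 10)] in column 3 we have D+L≡V with carry-in 0; given L=5, V=1 and digits 1,2,3,5,7,8,9 already taken and all letters distinct, that pins D to 6 ⇒ D=6.

Answer: D=6, E=8, F=3, K=9, L=5, M=7, U=2, V=1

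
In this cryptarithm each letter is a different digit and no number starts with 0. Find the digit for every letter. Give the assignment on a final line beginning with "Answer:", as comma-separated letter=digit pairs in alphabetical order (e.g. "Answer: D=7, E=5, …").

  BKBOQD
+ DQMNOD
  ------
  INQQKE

Step 1. [col 1: D + D ≡ E (mod 10)] several values work for E in column 1 (D + D ≡ E (mod 10), carry-in 0); try E=4 ⇒ E=4.
Step 2. [col 1: D + D ≡ E (mod 10)] several values work for D in column 1 (D + D ≡ E (mod 10), carry-in 0); try D=2 ⇒ D=2.
Step 3. [col 2: Q + O ≡ K (mod 10)] K=9 is one option consistent with column 2 (Q + O ≡ K (mod 10), carry-in 0) — take it, so K=9.
Step 4. [col 2: Q + O ≡ K (mod 10)] no forcing yet in column 2 (carry-in 0); Q=8 is free and consistent — try it ⇒ Q=8.
Step 5. [col 2: Q + O ≡ K (mod 10)] in column 2 we have Q+O≡K with carry-in 0; given Q=8, K=9 and digits 2,4,8,9 already taken and all letters distinct, that pins O to 1. So O=1.
Step 6. [col 3: O + N ≡ Q (mod 10)] from column 3 (O=1, Q=8, carry-in 0, digits 1,2,4,8,9 already taken and all letters distinct): N must equal 7, so N=7.
Step 7. [col 4: B + M ≡ Q (mod 10)] several values work for M in column 4 (B + M ≡ Q (mod 10), carry-in 0); try M=5. So M=5.
Step 8. [col 4: B + M ≡ Q (mod 10)] column 4 reads B+M+carry(0)=Q with M=5, Q=8; with digits 1,2,4,5,7,8,9 already taken and all letters distinct, the only value for B is 3, so B=3.
Step 9. [col 6: B + D ≡ I (mod 10)] from column 6 (B=3, D=2, carry-in 1, digits 1,2,3,4,5,7,8,9 already taken and all letters distinct): I must equal 6 ⇒ I=6.

Answer: B=3, D=2, E=4, I=6, K=9, M=5, N=7, O=1, Q=8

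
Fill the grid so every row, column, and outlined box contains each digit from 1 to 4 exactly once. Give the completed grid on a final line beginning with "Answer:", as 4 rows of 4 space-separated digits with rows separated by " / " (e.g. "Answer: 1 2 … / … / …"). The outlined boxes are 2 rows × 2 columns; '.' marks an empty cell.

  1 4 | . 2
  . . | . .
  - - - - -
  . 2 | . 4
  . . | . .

Step 1. [r3c3∈{1,3}] row 3 places 1 nowhere but r3c3, so r3c3=1.
Step 2. [r2c2∈{3}] r2c2 is down to just 3, so r2c2=3.
Step 3. [r4c4∈{3}] r4c4 has the single candidate 3, so r4c4=3.
Step 4. [r3c1∈{3}] nothing but 3 survives at r3c1 ⇒ r3c1=3.
Step 5. [r4c3∈{2}] only 2 remains possible at r4c3 ⇒ r4c3=2.
Step 6. [r2c1∈{2}] nothing but 2 survives at r2c1. So r2c1=2.
Step 7. [r2c4∈{1}] r2c4's peers cover all but 1 ⇒ r2c4=1.
Step 8. [r2c3∈{4}] r2c3 has the single candidate 4. So r2c3=4.
Step 9. [r4c2∈{1}] r4c2 is down to just 1. So r4c2=1.
Step 10. [r4c1∈{4}] only 4 remains possible at r4c1, so r4c1=4.
Step 11. [r1c3∈{3}] r1c3's peers cover all but 3. So r1c3=3.

Answer: 1 4 3 2 / 2 3 4 1 / 3 2 1 4 / 4 1 2 3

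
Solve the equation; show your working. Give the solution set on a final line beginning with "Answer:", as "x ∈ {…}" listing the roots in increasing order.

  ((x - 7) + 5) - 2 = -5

Step 1. [((x - 7) + 5) - 2 = -5] 2 comes off first (add 2), so sub: (x - 7) + 5 = -3.
Step 2. [(x - 7) + 5 = -3] peel the +5: subtract 5 from each side. So sub: x - 7 = -8.
Step 3. [x - 7 = -8] the outer -7 inverts by adding 7 ⇒ sub: x = -1.

Answer: x ∈ {-1}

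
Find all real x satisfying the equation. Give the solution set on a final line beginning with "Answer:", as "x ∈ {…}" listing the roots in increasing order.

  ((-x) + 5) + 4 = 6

Step 1. [((-x) + 5) + 4 = 6] subtract 4: x sits inside (… + 4), so sub: (-x) + 5 = 2.
Step 2. [(-x) + 5 = 2] peel the +5: subtract 5 from each side, so sub: -x = -3.
Step 3. [-x = -3] leading − — multiply by −1, so neg: x = 3.

Answer: x ∈ {3}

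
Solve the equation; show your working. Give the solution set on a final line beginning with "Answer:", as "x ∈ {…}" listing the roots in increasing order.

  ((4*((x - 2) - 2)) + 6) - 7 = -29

Step 1. [((4*((x - 2) - 2)) + 6) - 7 = -29] add 7: x sits inside (… - 7). So sub: (4*((x - 2) - 2)) + 6 = -22.
Step 2. [(4*((x - 2) - 2)) + 6 = -22] +6 is outermost — subtract 6 both sides, so sub: 4*((x - 2) - 2) = -28.
Step 3. [4*((x - 2) - 2) = -28] LHS = 4·(…); ÷4 both sides. So div: (x - 2) - 2 = -7.
Step 4. [(x - 2) - 2 = -7] the outer -2 inverts by adding 2. So sub: x - 2 = -5.
Step 5. [x - 2 = -5] -2 is outermost — add 2 both sides, so sub: x = -3.

Answer: x ∈ {-3}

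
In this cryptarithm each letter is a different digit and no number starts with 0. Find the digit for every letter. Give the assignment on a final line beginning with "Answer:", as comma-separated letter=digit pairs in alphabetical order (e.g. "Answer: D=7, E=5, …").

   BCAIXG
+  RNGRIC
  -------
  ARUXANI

Step 1. [col 1: G + C ≡ I (mod 10)] several values work for I in column 1 (G + C ≡ I (mod 10), carry-in 0); try I=4. So I=4.
Step 2. [col 1: G + C ≡ I (mod 10)] several values work for G in column 1 (G + C ≡ I (mod 10), carry-in 0); try G=8 ⇒ G=8.
Step 3. [col 1: G + C ≡ I (mod 10)] from column 1 (G=8, I=4, carry-in 0, digits 4,8 already taken and all letters distinct): C must equal 6. So C=6.
Step 4. [col 2: X + I ≡ N (mod 10)] several values work for N in column 2 (X + I ≡ N (mod 10), carry-in 1); try N=5 ⇒ N=5.
Step 5. [col 2: X + I ≡ N (mod 10)] in column 2 we have X+I≡N with carry-in 1; given I=4, N=5 and digits 4,5,6,8 already taken and all letters distinct, that pins X to 0. So X=0.
Step 6. [col 3: I + R ≡ A (mod 10)] column 3 (I + R ≡ A (mod 10), carry-in 0) doesn't pin A yet; pick A=1 and continue ⇒ A=1.
Step 7. [col 3: I + R ≡ A (mod 10)] from column 3 (I=4, A=1, carry-in 0, digits 0,1,4,5,6,8 already taken and all letters distinct): R must equal 7, so R=7.
Step 8. [col 5: C + N ≡ U (mod 10)] column 5: given C=6, N=5, carry-in 1, and digits 0,1,4,5,6,7,8 already taken and all letters distinct, C+N≡U (mod 10) forces U=2, so U=2.
Step 9. [col 6: B + R ≡ R (mod 10)] from column 6 (R=7, carry-in 1, digits 0,1,2,4,5,6,7,8 already taken and all letters distinct): B must equal 9. So B=9.

Answer: A=1, B=9, C=6, G=8, I=4, N=5, R=7, U=2, X=0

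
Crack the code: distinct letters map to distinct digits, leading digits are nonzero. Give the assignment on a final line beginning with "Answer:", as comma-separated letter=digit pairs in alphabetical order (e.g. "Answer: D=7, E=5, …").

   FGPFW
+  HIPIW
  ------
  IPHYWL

Step 1. [col 1: W + W ≡ L (mod 10)] no forcing yet in column 1 (carry-in 0); L=0 is free and consistent — try it ⇒ L=0.
Step 2. [I] I is the leading digit of a 6-digit sum of two 5-digit numbers; the final carry is exactly 1. So I=1.
Step 3. [col 1: W + W ≡ L (mod 10)] column 1 reads W+W+carry(0)=L with L=0; with digits 0,1 already taken and all letters distinct, the only value for W is 5 ⇒ W=5.
Step 4. [col 2: F + I ≡ W (mod 10)] column 2: given I=1, W=5, carry-in 1, and digits 0,1,5 already taken and all letters distinct, F+I≡W (mod 10) forces F=3, so F=3.
Step 5. [col 3: P + P ≡ Y (mod 10)] column 3 (P + P ≡ Y (mod 10), carry-in 0) doesn't pin P yet; pick P=2 and continue. So P=2.
Step 6. [col 3: P + P ≡ Y (mod 10)] from column 3 (P=2, carry-in 0, digits 0,1,2,3,5 already taken and all letters distinct): Y must equal 4, so Y=4.
Step 7. [col 4: G + I ≡ H (mod 10)] several values work for H in column 4 (G + I ≡ H (mod 10), carry-in 0); try H=9, so H=9.
Step 8. [col 4: G + I ≡ H (mod 10)] column 4: given I=1, H=9, carry-in 0, and digits 0,1,2,3,4,5,9 already taken and all letters distinct, G+I≡H (mod 10) forces G=8, so G=8.

Answer: F=3, G=8, H=9, I=1, L=0, P=2, W=5, Y=4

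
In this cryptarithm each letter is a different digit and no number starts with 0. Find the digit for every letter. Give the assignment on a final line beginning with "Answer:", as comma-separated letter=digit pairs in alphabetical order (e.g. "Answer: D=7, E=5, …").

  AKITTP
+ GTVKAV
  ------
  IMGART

Step 1. [col 1: P + V ≡ T (mod 10)] V=6 is one option consistent with column 1 (P + V ≡ T (mod 10), carry-in 0) — take it. So V=6.
Step 2. [col 1: P + V ≡ T (mod 10)] column 1 (P + V ≡ T (mod 10), carry-in 0) doesn't pin P yet; pick P=9 and continue ⇒ P=9.
Step 3. [col 1: P + V ≡ T (mod 10)] from column 1 (P=9, V=6, carry-in 0, digits 6,9 already taken and all letters distinct): T must equal 5, so T=5.
Step 4. [col 2: T + A ≡ R (mod 10)] several values work for R in column 2 (T + A ≡ R (mod 10), carry-in 1); try R=8. So R=8.
Step 5. [col 2: T + A ≡ R (mod 10)] column 2: given T=5, R=8, carry-in 1, and digits 5,6,8,9 already taken and all letters distinct, T+A≡R (mod 10) forces A=2, so A=2.
Step 6. [col 3: T + K ≡ A (mod 10)] column 3 reads T+K+carry(0)=A with T=5, A=2; with digits 2,5,6,8,9 already taken and all letters distinct, the only value for K is 7, so K=7.
Step 7. [col 4: I + V ≡ G (mod 10)] no forcing yet in column 4 (carry-in 1); G=1 is free and consistent — try it, so G=1.
Step 8. [col 4: I + V ≡ G (mod 10)] from column 4 (V=6, G=1, carry-in 1, digits 1,2,5,6,7,8,9 already taken and all letters distinct): I must equal 4 ⇒ I=4.
Step 9. [col 5: K + T ≡ M (mod 10)] from column 5 (K=7, T=5, carry-in 1, digits 1,2,4,5,6,7,8,9 already taken and all letters distinct): M must equal 3, so M=3.

Answer: A=2, G=1, I=4, K=7, M=3, P=9, R=8, T=5, V=6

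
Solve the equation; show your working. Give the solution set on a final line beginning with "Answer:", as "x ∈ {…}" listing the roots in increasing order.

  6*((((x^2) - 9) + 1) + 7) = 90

Step 1. [6*((((x^2) - 9) + 1) + 7) = 90] 6·(inner) — divide through by 6 ⇒ div: (((x^2) - 9) + 1) + 7 = 15.
Step 2. [(((x^2) - 9) + 1) + 7 = 15] 7 comes off first (subtract 7), so sub: ((x^2) - 9) + 1 = 8.
Step 3. [((x^2) - 9) + 1 = 8] +1 is outermost — subtract 1 both sides, so sub: (x^2) - 9 = 7.
Step 4. [(x^2) - 9 = 7] add 9: x sits inside (… - 9), so sub: x^2 = 16.
Step 5. [x^2 = 16] √ both sides: 16 ≥ 0 gives two branches, so sqrt: x = 4 or -4.

Answer: x ∈ {-4, 4}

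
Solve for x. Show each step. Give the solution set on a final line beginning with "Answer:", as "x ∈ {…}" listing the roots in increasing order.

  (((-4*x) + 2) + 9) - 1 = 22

Step 1. [(((-4*x) + 2) + 9) - 1 = 22] the outer -1 inverts by adding 1, so sub: ((-4*x) + 2) + 9 = 23.
Step 2. [((-4*x) + 2) + 9 = 23] subtract 9: x sits inside (… + 9). So sub: (-4*x) + 2 = 14.
Step 3. [(-4*x) + 2 = 14] peel the +2: subtract 2 from each side, so sub: -4*x = 12.
Step 4. [-4*x = 12] -4 out front; divide by -4, so div: x = -3.

Answer: x ∈ {-3}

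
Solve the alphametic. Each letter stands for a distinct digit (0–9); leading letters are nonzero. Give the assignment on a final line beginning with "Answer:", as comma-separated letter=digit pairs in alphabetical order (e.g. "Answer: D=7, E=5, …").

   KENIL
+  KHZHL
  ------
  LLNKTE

Step 1. [col 1: L + L ≡ E (mod 10)] several values work for L in column 1 (L + L ≡ E (mod 10), carry-in 0); try L=1. So L=1.
Step 2. [col 1: L + L ≡ E (mod 10)] column 1: given L=1, carry-in 0, and digits 1 already taken and all letters distinct, L+L≡E (mod 10) forces E=2, so E=2.
Step 3. [col 2: I + H ≡ T (mod 10)] I=9 is one option consistent with column 2 (I + H ≡ T (mod 10), carry-in 0) — take it ⇒ I=9.
Step 4. [col 2: I + H ≡ T (mod 10)] no forcing yet in column 2 (carry-in 0); T=7 is free and consistent — try it ⇒ T=7.
Step 5. [col 2: I + H ≡ T (mod 10)] column 2: given I=9, T=7, carry-in 0, and digits 1,2,7,9 already taken and all letters distinct, I+H≡T (mod 10) forces H=8, so H=8.
Step 6. [col 3: N + Z ≡ K (mod 10)] column 3 (N + Z ≡ K (mod 10), carry-in 1) doesn't pin N yet; pick N=0 and continue. So N=0.
Step 7. [col 3: N + Z ≡ K (mod 10)] column 3 (N + Z ≡ K (mod 10), carry-in 1) doesn't pin Z yet; pick Z=4 and continue, so Z=4.
Step 8. [col 3: N + Z ≡ K (mod 10)] column 3 reads N+Z+carry(1)=K with N=0, Z=4; with digits 0,1,2,4,7,8,9 already taken and all letters distinct, the only value for K is 5 ⇒ K=5.

Answer: E=2, H=8, I=9, K=5, L=1, N=0, T=7, Z=4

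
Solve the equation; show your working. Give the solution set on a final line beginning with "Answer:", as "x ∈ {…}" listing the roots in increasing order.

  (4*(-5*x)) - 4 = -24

Step 1. [(4*(-5*x)) - 4 = -24] 4 divides every term; factor it out, so factor: (-5*x) - 1 = -6.
Step 2. [(-5*x) - 1 = -6] peel the -1: add 1 from each side ⇒ sub: -5*x = -5.
Step 3. [-5*x = -5] -5·(inner) — divide through by -5. So div: x = 1.

Answer: x ∈ {1}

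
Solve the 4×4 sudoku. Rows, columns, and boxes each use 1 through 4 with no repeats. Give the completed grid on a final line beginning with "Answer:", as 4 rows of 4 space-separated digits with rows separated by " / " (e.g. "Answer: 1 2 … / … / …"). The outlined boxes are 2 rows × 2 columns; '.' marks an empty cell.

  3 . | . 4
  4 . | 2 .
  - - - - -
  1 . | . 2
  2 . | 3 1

Step 1. [r3c2∈{3,4}] 3 has one home in row 3: r3c2, so r3c2=3.
Step 2. [r1c3∈{1}] r1c3's peers cover all but 1 ⇒ r1c3=1.
Step 3. [r2c2∈{1}] only 1 remains possible at r2c2, so r2c2=1.
Step 4. [r3c3∈{4}] r3c3's peers cover all but 4, so r3c3=4.
Step 5. [r2c4∈{3}] r2c4 has the single candidate 3. So r2c4=3.
Step 6. [r1c2∈{2}] r1c2's peers cover all but 2. So r1c2=2.
Step 7. [r4c2∈{4}] r4c2 is down to just 4. So r4c2=4.

Answer: 3 2 1 4 / 4 1 2 3 / 1 3 4 2 / 2 4 3 1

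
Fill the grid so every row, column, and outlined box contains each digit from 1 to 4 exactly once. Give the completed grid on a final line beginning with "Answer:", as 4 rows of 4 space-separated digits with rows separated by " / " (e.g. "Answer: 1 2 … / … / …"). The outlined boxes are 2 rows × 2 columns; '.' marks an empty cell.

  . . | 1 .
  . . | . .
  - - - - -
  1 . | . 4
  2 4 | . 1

Step 1. [r2c3∈{2,3,4}] r2c3 is the only open cell in col 3 admitting 4, so r2c3=4.
Step 2. [r2c1∈{3}] only 3 remains possible at r2c1 ⇒ r2c1=3.
Step 3. [r2c4∈{2}] only 2 remains possible at r2c4. So r2c4=2.
Step 4. [r3c3∈{2,3}] 2 has one home in row 3: r3c3, so r3c3=2.
Step 5. [r2c2∈{1}] only 1 remains possible at r2c2, so r2c2=1.
Step 6. [r1c2∈{2}] nothing but 2 survives at r1c2. So r1c2=2.
Step 7. [r1c4∈{3}] r1c4's peers cover all but 3 ⇒ r1c4=3.
Step 8. [r4c3∈{3}] nothing but 3 survives at r4c3, so r4c3=3.
Step 9. [r1c1∈{4}] r1c1's peers cover all but 4 ⇒ r1c1=4.
Step 10. [r3c2∈{3}] r3c2's peers cover all but 3. So r3c2=3.

Answer: 4 2 1 3 / 3 1 4 2 / 1 3 2 4 / 2 4 3 1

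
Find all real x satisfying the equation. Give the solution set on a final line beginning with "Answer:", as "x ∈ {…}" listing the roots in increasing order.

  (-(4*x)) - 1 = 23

Step 1. [(-(4*x)) - 1 = 23] peel the -1: add 1 from each side. So sub: -(4*x) = 24.
Step 2. [-(4*x) = 24] leading − — multiply by −1, so neg: 4*x = -24.
Step 3. [4*x = -24] 4 out front; divide by 4. So div: x = -6.

Answer: x ∈ {-6}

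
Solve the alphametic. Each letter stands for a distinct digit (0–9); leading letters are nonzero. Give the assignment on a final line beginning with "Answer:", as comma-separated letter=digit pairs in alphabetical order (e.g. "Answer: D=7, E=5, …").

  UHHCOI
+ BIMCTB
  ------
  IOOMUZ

Step 1. [col 1: I + B ≡ Z (mod 10)] column 1 (I + B ≡ Z (mod 10), carry-in 0) doesn't pin I yet; pick I=6 and continue ⇒ I=6.
Step 2. [col 1: I + B ≡ Z (mod 10)] no forcing yet in column 1 (carry-in 0); Z=0 is free and consistent — try it. So Z=0.
Step 3. [col 1: I + B ≡ Z (mod 10)] column 1 reads I+B+carry(0)=Z with I=6, Z=0; with digits 0,6 already taken and all letters distinct, the only value for B is 4, so B=4.
Step 4. [col 2: O + T ≡ U (mod 10)] no forcing yet in column 2 (carry-in 1); U=1 is free and consistent — try it. So U=1.
Step 5. [col 2: O + T ≡ U (mod 10)] no forcing yet in column 2 (carry-in 1); T=8 is free and consistent — try it. So T=8.
Step 6. [col 2: O + T ≡ U (mod 10)] in column 2 we have O+T≡U with carry-in 1; given T=8, U=1 and digits 0,1,4,6,8 already taken and all letters distinct, that pins O to 2, so O=2.
Step 7. [col 3: C + C ≡ M (mod 10)] M=7 is one option consistent with column 3 (C + C ≡ M (mod 10), carry-in 1) — take it ⇒ M=7.
Step 8. [col 3: C + C ≡ M (mod 10)] column 3: given M=7, carry-in 1, and digits 0,1,2,4,6,7,8 already taken and all letters distinct, C+C≡M (mod 10) forces C=3 ⇒ C=3.
Step 9. [col 4: H + M ≡ O (mod 10)] from column 4 (M=7, O=2, carry-in 0, digits 0,1,2,3,4,6,7,8 already taken and all letters distinct): H must equal 5 ⇒ H=5.

Answer: B=4, C=3, H=5, I=6, M=7, O=2, T=8, U=1, Z=0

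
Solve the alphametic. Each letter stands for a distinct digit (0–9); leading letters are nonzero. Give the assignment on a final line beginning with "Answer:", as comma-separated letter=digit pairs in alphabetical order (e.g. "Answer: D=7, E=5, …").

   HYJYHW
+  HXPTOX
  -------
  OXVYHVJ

Step 1. [col 1: W + X ≡ J (mod 10)] several values work for J in column 1 (W + X ≡ J (mod 10), carry-in 0); try J=3. So J=3.
Step 2. [O] adding two 6-digit numbers gives at most 6+1 digits, and here it does — O is that final carry and must be 1, so O=1.
Step 3. [col 1: W + X ≡ J (mod 10)] no forcing yet in column 1 (carry-in 0); X=7 is free and consistent — try it, so X=7.
Step 4. [col 1: W + X ≡ J (mod 10)] in column 1 we have W+X≡J with carry-in 0; given X=7, J=3 and digits 1,3,7 already taken and all letters distinct, that pins W to 6, so W=6.
Step 5. [col 2: H + O ≡ V (mod 10)] no forcing yet in column 2 (carry-in 1); V=0 is free and consistent — try it ⇒ V=0.
Step 6. [col 2: H + O ≡ V (mod 10)] column 2 reads H+O+carry(1)=V with O=1, V=0; with digits 0,1,3,6,7 already taken and all letters distinct, the only value for H is 8, so H=8.
Step 7. [col 3: Y + T ≡ H (mod 10)] column 3 (Y + T ≡ H (mod 10), carry-in 1) doesn't pin T yet; pick T=5 and continue, so T=5.
Step 8. [col 3: Y + T ≡ H (mod 10)] in column 3 we have Y+T≡H with carry-in 1; given T=5, H=8 and digits 0,1,3,5,6,7,8 already taken and all letters distinct, that pins Y to 2. So Y=2.
Step 9. [col 4: J + P ≡ Y (mod 10)] in column 4 we have J+P≡Y with carry-in 0; given J=3, Y=2 and digits 0,1,2,3,5,6,7,8 already taken and all letters distinct, that pins P to 9. So P=9.

Answer: H=8, J=3, O=1, P=9, T=5, V=0, W=6, X=7, Y=2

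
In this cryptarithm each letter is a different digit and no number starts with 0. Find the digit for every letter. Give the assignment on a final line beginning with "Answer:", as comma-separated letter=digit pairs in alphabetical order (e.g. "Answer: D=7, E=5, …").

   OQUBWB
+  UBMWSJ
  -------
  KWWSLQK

Step 1. [col 1: B + J ≡ K (mod 10)] several values work for B in column 1 (B + J ≡ K (mod 10), carry-in 0); try B=6, so B=6.
Step 2. [col 1: B + J ≡ K (mod 10)] column 1 (B + J ≡ K (mod 10), carry-in 0) doesn't pin K yet; pick K=1 and continue ⇒ K=1.
Step 3. [col 1: B + J ≡ K (mod 10)] column 1 reads B+J+carry(0)=K with B=6, K=1; with digits 1,6 already taken and all letters distinct, the only value for J is 5. So J=5.
Step 4. [col 2: W + S ≡ Q (mod 10)] no forcing yet in column 2 (carry-in 1); Q=0 is free and consistent — try it, so Q=0.
Step 5. [col 2: W + S ≡ Q (mod 10)] column 2 (W + S ≡ Q (mod 10), carry-in 1) doesn't pin W yet; pick W=7 and continue. So W=7.
Step 6. [col 2: W + S ≡ Q (mod 10)] in column 2 we have W+S≡Q with carry-in 1; given W=7, Q=0 and digits 0,1,5,6,7 already taken and all letters distinct, that pins S to 2 ⇒ S=2.
Step 7. [col 3: B + W ≡ L (mod 10)] from column 3 (B=6, W=7, carry-in 1, digits 0,1,2,5,6,7 already taken and all letters distinct): L must equal 4 ⇒ L=4.
Step 8. [col 4: U + M ≡ S (mod 10)] column 4 (U + M ≡ S (mod 10), carry-in 1) doesn't pin M yet; pick M=3 and continue ⇒ M=3.
Step 9. [col 4: U + M ≡ S (mod 10)] from column 4 (M=3, S=2, carry-in 1, digits 0,1,2,3,4,5,6,7 already taken and all letters distinct): U must equal 8. So U=8.
Step 10. [col 6: O + U ≡ W (mod 10)] column 6 reads O+U+carry(0)=W with U=8, W=7; with digits 0,1,2,3,4,5,6,7,8 already taken and all letters distinct, the only value for O is 9 ⇒ O=9.

Answer: B=6, J=5, K=1, L=4, M=3, O=9, Q=0, S=2, U=8, W=7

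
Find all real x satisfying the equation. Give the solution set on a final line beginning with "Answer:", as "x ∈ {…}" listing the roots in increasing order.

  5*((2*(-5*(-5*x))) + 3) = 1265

Step 1. [5*((2*(-5*(-5*x))) + 3) = 1265] 5 out front; divide by 5, so div: (2*(-5*(-5*x))) + 3 = 253.
Step 2. [(2*(-5*(-5*x))) + 3 = 253] peel the +3: subtract 3 from each side ⇒ sub: 2*(-5*(-5*x)) = 250.
Step 3. [2*(-5*(-5*x)) = 250] LHS = 2·(…); ÷2 both sides. So div: -5*(-5*x) = 125.
Step 4. [-5*(-5*x) = 125] -5 out front; divide by -5 ⇒ div: -5*x = -25.
Step 5. [-5*x = -25] LHS = -5·(…); ÷-5 both sides. So div: x = 5.

Answer: x ∈ {5}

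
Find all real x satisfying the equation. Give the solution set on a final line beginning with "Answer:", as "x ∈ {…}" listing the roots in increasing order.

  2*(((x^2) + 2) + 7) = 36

Step 1. [2*(((x^2) + 2) + 7) = 36] 2·(inner) — divide through by 2 ⇒ div: ((x^2) + 2) + 7 = 18.
Step 2. [((x^2) + 2) + 7 = 18] the outer +7 inverts by subtracting 7 ⇒ sub: (x^2) + 2 = 11.
Step 3. [(x^2) + 2 = 11] subtract 2: x sits inside (… + 2), so sub: x^2 = 9.
Step 4. [x^2 = 9] LHS squared, RHS 9 ≥ 0: apply √ (±). So sqrt: x = 3 or -3.

Answer: x ∈ {-3, 3}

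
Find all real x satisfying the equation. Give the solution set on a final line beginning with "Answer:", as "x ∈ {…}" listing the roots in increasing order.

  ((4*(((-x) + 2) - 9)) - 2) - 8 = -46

Step 1. [((4*(((-x) + 2) - 9)) - 2) - 8 = -46] 8 comes off first (add 8) ⇒ sub: (4*(((-x) + 2) - 9)) - 2 = -38.
Step 2. [(4*(((-x) + 2) - 9)) - 2 = -38] 2 comes off first (add 2), so sub: 4*(((-x) + 2) - 9) = -36.
Step 3. [4*(((-x) + 2) - 9) = -36] LHS = 4·(…); ÷4 both sides. So div: ((-x) + 2) - 9 = -9.
Step 4. [((-x) + 2) - 9 = -9] -9 is outermost — add 9 both sides, so sub: (-x) + 2 = 0.
Step 5. [(-x) + 2 = 0] the outer +2 inverts by subtracting 2 ⇒ sub: -x = -2.
Step 6. [-x = -2] flip signs both sides, so neg: x = 2.

Answer: x ∈ {2}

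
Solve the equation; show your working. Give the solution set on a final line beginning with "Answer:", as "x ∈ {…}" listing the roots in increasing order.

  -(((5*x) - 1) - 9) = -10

Step 1. [-(((5*x) - 1) - 9) = -10] leading − — multiply by −1 ⇒ neg: ((5*x) - 1) - 9 = 10.
Step 2. [((5*x) - 1) - 9 = 10] add 9: x sits inside (… - 9), so sub: (5*x) - 1 = 19.
Step 3. [(5*x) - 1 = 19] add 1: x sits inside (… - 1) ⇒ sub: 5*x = 20.
Step 4. [5*x = 20] LHS = 5·(…); ÷5 both sides, so div: x = 4.

Answer: x ∈ {4}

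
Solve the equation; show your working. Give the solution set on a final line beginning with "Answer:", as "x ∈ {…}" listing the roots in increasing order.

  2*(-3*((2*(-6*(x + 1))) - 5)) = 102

Step 1. [2*(-3*((2*(-6*(x + 1))) - 5)) = 102] divide by the outer 2 ⇒ div: -3*((2*(-6*(x + 1))) - 5) = 51.
Step 2. [-3*((2*(-6*(x + 1))) - 5) = 51] -3·(inner) — divide through by -3 ⇒ div: (2*(-6*(x + 1))) - 5 = -17.
Step 3. [(2*(-6*(x + 1))) - 5 = -17] 5 comes off first (add 5), so sub: 2*(-6*(x + 1)) = -12.
Step 4. [2*(-6*(x + 1)) = -12] 2 out front; divide by 2 ⇒ div: -6*(x + 1) = -6.
Step 5. [-6*(x + 1) = -6] leading coefficient -6: divide by -6. So div: x + 1 = 1.
Step 6. [x + 1 = 1] 1 comes off first (subtract 1), so sub: x = 0.

Answer: x ∈ {0}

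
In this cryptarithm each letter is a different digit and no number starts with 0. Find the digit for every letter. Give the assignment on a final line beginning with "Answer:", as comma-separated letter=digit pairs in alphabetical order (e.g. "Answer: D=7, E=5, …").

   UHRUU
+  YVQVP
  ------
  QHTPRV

Step 1. [Q] Q is the leading digit of a 6-digit sum of two 5-digit numbers; the final carry is exactly 1, so Q=1.
Step 2. [col 1: U + P ≡ V (mod 10)] several values work for P in column 1 (U + P ≡ V (mod 10), carry-in 0); try P=8 ⇒ P=8.
Step 3. [col 1: U + P ≡ V (mod 10)] no forcing yet in column 1 (carry-in 0); U=4 is free and consistent — try it, so U=4.
Step 4. [col 1: U + P ≡ V (mod 10)] column 1: given U=4, P=8, carry-in 0, and digits 1,4,8 already taken and all letters distinct, U+P≡V (mod 10) forces V=2. So V=2.
Step 5. [col 2: U + V ≡ R (mod 10)] in column 2 we have U+V≡R with carry-in 1; given U=4, V=2 and digits 1,2,4,8 already taken and all letters distinct, that pins R to 7. So R=7.
Step 6. [col 4: H + V ≡ T (mod 10)] from column 4 (V=2, carry-in 0, digits 1,2,4,7,8 already taken and all letters distinct): H must equal 3. So H=3.
Step 7. [col 4: H + V ≡ T (mod 10)] column 4 reads H+V+carry(0)=T with H=3, V=2; with digits 1,2,3,4,7,8 already taken and all letters distinct, the only value for T is 5. So T=5.
Step 8. [col 5: U + Y ≡ H (mod 10)] from column 5 (U=4, H=3, carry-in 0, digits 1,2,3,4,5,7,8 already taken and all letters distinct): Y must equal 9. So Y=9.

Answer: H=3, P=8, Q=1, R=7, T=5, U=4, V=2, Y=9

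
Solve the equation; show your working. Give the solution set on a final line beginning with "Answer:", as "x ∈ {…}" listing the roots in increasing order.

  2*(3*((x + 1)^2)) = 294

Step 1. [2*(3*((x + 1)^2)) = 294] 2·(inner) — divide through by 2, so div: 3*((x + 1)^2) = 147.
Step 2. [3*((x + 1)^2) = 147] 3·(inner) — divide through by 3. So div: (x + 1)^2 = 49.
Step 3. [(x + 1)^2 = 49] 49 ≥ 0, LHS is (·)² — take ±√. So sqrt: x + 1 = 7 or -7.
Step 4. [x + 1 = 7 or -7] subtract 1: x sits inside (… + 1). So sub: x = 6 or -8.

Answer: x ∈ {-8, 6}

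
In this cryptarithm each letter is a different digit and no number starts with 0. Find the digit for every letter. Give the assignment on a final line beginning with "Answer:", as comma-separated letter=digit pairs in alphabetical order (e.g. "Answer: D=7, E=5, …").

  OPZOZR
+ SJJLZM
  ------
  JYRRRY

Step 1. [col 1: R + M ≡ Y (mod 10)] M=6 is one option consistent with column 1 (R + M ≡ Y (mod 10), carry-in 0) — take it, so M=6.
Step 2. [col 1: R + M ≡ Y (mod 10)] R=5 is one option consistent with column 1 (R + M ≡ Y (mod 10), carry-in 0) — take it ⇒ R=5.
Step 3. [col 1: R + M ≡ Y (mod 10)] column 1: given R=5, M=6, carry-in 0, and digits 5,6 already taken and all letters distinct, R+M≡Y (mod 10) forces Y=1 ⇒ Y=1.
Step 4. [col 2: Z + Z ≡ R (mod 10)] Z=7 is one option consistent with column 2 (Z + Z ≡ R (mod 10), carry-in 1) — take it ⇒ Z=7.
Step 5. [col 3: O + L ≡ R (mod 10)] several values work for O in column 3 (O + L ≡ R (mod 10), carry-in 1); try O=4, so O=4.
Step 6. [col 3: O + L ≡ R (mod 10)] column 3 reads O+L+carry(1)=R with O=4, R=5; with digits 1,4,5,6,7 already taken and all letters distinct, the only value for L is 0, so L=0.
Step 7. [col 4: Z + J ≡ R (mod 10)] column 4: given Z=7, R=5, carry-in 0, and digits 0,1,4,5,6,7 already taken and all letters distinct, Z+J≡R (mod 10) forces J=8. So J=8.
Step 8. [col 5: P + J ≡ Y (mod 10)] column 5 reads P+J+carry(1)=Y with J=8, Y=1; with digits 0,1,4,5,6,7,8 already taken and all letters distinct, the only value for P is 2, so P=2.
Step 9. [col 6: O + S ≡ J (mod 10)] from column 6 (O=4, J=8, carry-in 1, digits 0,1,2,4,5,6,7,8 already taken and all letters distinct): S must equal 3, so S=3.

Answer: J=8, L=0, M=6, O=4, P=2, R=5, S=3, Y=1, Z=7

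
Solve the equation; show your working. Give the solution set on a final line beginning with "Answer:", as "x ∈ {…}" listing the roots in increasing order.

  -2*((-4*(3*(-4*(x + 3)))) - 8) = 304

Step 1. [-2*((-4*(3*(-4*(x + 3)))) - 8) = 304] -2·(inner) — divide through by -2, so div: (-4*(3*(-4*(x + 3)))) - 8 = -152.
Step 2. [(-4*(3*(-4*(x + 3)))) - 8 = -152] -4 divides every term; factor it out, so factor: (3*(-4*(x + 3))) + 2 = 38.
Step 3. [(3*(-4*(x + 3))) + 2 = 38] subtract 2: x sits inside (… + 2). So sub: 3*(-4*(x + 3)) = 36.
Step 4. [3*(-4*(x + 3)) = 36] leading coefficient 3: divide by 3. So div: -4*(x + 3) = 12.
Step 5. [-4*(x + 3) = 12] -4·(inner) — divide through by -4. So div: x + 3 = -3.
Step 6. [x + 3 = -3] +3 is outermost — subtract 3 both sides ⇒ sub: x = -6.

Answer: x ∈ {-6}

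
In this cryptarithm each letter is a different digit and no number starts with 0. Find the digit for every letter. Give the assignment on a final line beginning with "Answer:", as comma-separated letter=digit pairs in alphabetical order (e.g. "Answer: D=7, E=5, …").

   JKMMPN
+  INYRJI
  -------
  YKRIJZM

Step 1. [col 1: N + I ≡ M (mod 10)] N=9 is one option consistent with column 1 (N + I ≡ M (mod 10), carry-in 0) — take it ⇒ N=9.
Step 2. [col 1: N + I ≡ M (mod 10)] M=4 is one option consistent with column 1 (N + I ≡ M (mod 10), carry-in 0) — take it. So M=4.
Step 3. [Y] the sum has 7 digits but both addends have 6; that extra leading digit Y is the final carry, namely 1. So Y=1.
Step 4. [col 1: N + I ≡ M (mod 10)] in column 1 we have N+I≡M with carry-in 0; given N=9, M=4 and digits 1,4,9 already taken and all letters distinct, that pins I to 5 ⇒ I=5.
Step 5. [col 2: P + J ≡ Z (mod 10)] Z=6 is one option consistent with column 2 (P + J ≡ Z (mod 10), carry-in 1) — take it, so Z=6.
Step 6. [col 2: P + J ≡ Z (mod 10)] column 2 (P + J ≡ Z (mod 10), carry-in 1) doesn't pin P yet; pick P=8 and continue, so P=8.
Step 7. [col 2: P + J ≡ Z (mod 10)] in column 2 we have P+J≡Z with carry-in 1; given P=8, Z=6 and digits 1,4,5,6,8,9 already taken and all letters distinct, that pins J to 7 ⇒ J=7.
Step 8. [col 3: M + R ≡ J (mod 10)] in column 3 we have M+R≡J with carry-in 1; given M=4, J=7 and digits 1,4,5,6,7,8,9 already taken and all letters distinct, that pins R to 2 ⇒ R=2.
Step 9. [col 5: K + N ≡ R (mod 10)] column 5 reads K+N+carry(0)=R with N=9, R=2; with digits 1,2,4,5,6,7,8,9 already taken and all letters distinct, the only value for K is 3. So K=3.

Answer: I=5, J=7, K=3, M=4, N=9, P=8, R=2, Y=1, Z=6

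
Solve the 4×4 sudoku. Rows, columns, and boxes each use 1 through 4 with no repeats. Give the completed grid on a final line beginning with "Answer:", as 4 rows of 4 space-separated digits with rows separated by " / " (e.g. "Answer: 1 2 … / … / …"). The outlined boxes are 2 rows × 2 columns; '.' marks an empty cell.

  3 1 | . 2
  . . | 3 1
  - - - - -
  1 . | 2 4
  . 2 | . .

Step 1. [r4c1∈{4}] nothing but 4 survives at r4c1 ⇒ r4c1=4.
Step 2. [r2c2∈{4}] only 4 remains possible at r2c2, so r2c2=4.
Step 3. [r2c1∈{2}] r2c1 has the single candidate 2, so r2c1=2.
Step 4. [r3c2∈{3}] nothing but 3 survives at r3c2. So r3c2=3.
Step 5. [r4c4∈{3}] only 3 remains possible at r4c4, so r4c4=3.
Step 6. [r1c3∈{4}] nothing but 4 survives at r1c3, so r1c3=4.
Step 7. [r4c3∈{1}] r4c3 has the single candidate 1 ⇒ r4c3=1.

Answer: 3 1 4 2 / 2 4 3 1 / 1 3 2 4 / 4 2 1 3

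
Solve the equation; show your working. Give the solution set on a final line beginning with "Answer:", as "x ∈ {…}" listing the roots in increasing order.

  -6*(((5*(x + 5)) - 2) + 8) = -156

Step 1. [-6*(((5*(x + 5)) - 2) + 8) = -156] divide by the outer -6, so div: ((5*(x + 5)) - 2) + 8 = 26.
Step 2. [((5*(x + 5)) - 2) + 8 = 26] the outer +8 inverts by subtracting 8. So sub: (5*(x + 5)) - 2 = 18.
Step 3. [(5*(x + 5)) - 2 = 18] -2 is outermost — add 2 both sides, so sub: 5*(x + 5) = 20.
Step 4. [5*(x + 5) = 20] 5 out front; divide by 5. So div: x + 5 = 4.
Step 5. [x + 5 = 4] the outer +5 inverts by subtracting 5, so sub: x = -1.

Answer: x ∈ {-1}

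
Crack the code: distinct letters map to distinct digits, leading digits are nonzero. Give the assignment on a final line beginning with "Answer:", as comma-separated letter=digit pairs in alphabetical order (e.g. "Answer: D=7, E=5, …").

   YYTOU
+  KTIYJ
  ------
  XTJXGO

Step 1. [col 1: U + J ≡ O (mod 10)] several values work for J in column 1 (U + J ≡ O (mod 10), carry-in 0); try J=7 ⇒ J=7.
Step 2. [col 1: U + J ≡ O (mod 10)] no forcing yet in column 1 (carry-in 0); O=0 is free and consistent — try it. So O=0.
Step 3. [X] the sum has 6 digits but both addends have 5; that extra leading digit X is the final carry, namely 1. So X=1.
Step 4. [col 1: U + J ≡ O (mod 10)] column 1: given J=7, O=0, carry-in 0, and digits 0,1,7 already taken and all letters distinct, U+J≡O (mod 10) forces U=3, so U=3.
Step 5. [col 2: O + Y ≡ G (mod 10)] several values work for G in column 2 (O + Y ≡ G (mod 10), carry-in 1); try G=5. So G=5.
Step 6. [col 2: O + Y ≡ G (mod 10)] column 2: given O=0, G=5, carry-in 1, and digits 0,1,3,5,7 already taken and all letters distinct, O+Y≡G (mod 10) forces Y=4, so Y=4.
Step 7. [col 3: T + I ≡ X (mod 10)] several values work for I in column 3 (T + I ≡ X (mod 10), carry-in 0); try I=9, so I=9.
Step 8. [col 3: T + I ≡ X (mod 10)] from column 3 (I=9, X=1, carry-in 0, digits 0,1,3,4,5,7,9 already taken and all letters distinct): T must equal 2. So T=2.
Step 9. [col 5: Y + K ≡ T (mod 10)] from column 5 (Y=4, T=2, carry-in 0, digits 0,1,2,3,4,5,7,9 already taken and all letters distinct): K must equal 8. So K=8.

Answer: G=5, I=9, J=7, K=8, O=0, T=2, U=3, X=1, Y=4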